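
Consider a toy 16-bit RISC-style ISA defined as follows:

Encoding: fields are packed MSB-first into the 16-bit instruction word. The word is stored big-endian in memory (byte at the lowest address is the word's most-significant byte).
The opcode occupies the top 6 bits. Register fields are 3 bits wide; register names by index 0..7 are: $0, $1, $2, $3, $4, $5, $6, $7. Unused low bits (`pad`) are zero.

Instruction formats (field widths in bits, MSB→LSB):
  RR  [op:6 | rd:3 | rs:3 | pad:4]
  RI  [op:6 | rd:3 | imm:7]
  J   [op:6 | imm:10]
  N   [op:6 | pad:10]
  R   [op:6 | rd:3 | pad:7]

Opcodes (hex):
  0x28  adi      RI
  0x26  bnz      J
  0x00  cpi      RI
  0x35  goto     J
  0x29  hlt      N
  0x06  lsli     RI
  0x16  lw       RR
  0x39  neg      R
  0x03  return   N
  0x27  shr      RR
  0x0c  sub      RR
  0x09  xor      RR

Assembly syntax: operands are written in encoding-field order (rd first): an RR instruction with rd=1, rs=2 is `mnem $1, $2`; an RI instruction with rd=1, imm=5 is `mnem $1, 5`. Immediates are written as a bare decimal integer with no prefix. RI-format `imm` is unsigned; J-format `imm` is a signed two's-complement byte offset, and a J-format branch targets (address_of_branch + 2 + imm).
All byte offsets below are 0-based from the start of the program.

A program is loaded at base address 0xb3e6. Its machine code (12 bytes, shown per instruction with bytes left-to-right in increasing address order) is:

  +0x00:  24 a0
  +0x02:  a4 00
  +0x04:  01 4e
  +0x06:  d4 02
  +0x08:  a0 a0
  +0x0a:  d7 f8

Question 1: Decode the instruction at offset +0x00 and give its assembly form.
@+00  big-endian(24 a0) = 0x24a0
  top 6b → 0x9 → xor [RR]
  rd: (w>>7)&0x7=0x1 → $1
  rs: (w>>4)&0x7=0x2 → $2

xor $1, $2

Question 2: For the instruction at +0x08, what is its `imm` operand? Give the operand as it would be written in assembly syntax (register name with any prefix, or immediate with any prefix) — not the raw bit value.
32

off 0x08: read a0 a0 as big → 0xa0a0
  op=0xa0a0>>10=0x28 ⇒ adi (RI)
  rd: (w>>7)&0x7=0x1 → $1
  imm: (w>>0)&0x7f=0x20 → 32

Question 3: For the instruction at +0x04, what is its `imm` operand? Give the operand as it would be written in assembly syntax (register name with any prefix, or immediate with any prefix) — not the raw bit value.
@+04  big-endian(01 4e) = 0x014e
  opcode bits[15:10]=0x0: cpi/RI
  rd: (w>>7)&0x7=0x2 → $2
  imm: (w>>0)&0x7f=0x4e → 78

78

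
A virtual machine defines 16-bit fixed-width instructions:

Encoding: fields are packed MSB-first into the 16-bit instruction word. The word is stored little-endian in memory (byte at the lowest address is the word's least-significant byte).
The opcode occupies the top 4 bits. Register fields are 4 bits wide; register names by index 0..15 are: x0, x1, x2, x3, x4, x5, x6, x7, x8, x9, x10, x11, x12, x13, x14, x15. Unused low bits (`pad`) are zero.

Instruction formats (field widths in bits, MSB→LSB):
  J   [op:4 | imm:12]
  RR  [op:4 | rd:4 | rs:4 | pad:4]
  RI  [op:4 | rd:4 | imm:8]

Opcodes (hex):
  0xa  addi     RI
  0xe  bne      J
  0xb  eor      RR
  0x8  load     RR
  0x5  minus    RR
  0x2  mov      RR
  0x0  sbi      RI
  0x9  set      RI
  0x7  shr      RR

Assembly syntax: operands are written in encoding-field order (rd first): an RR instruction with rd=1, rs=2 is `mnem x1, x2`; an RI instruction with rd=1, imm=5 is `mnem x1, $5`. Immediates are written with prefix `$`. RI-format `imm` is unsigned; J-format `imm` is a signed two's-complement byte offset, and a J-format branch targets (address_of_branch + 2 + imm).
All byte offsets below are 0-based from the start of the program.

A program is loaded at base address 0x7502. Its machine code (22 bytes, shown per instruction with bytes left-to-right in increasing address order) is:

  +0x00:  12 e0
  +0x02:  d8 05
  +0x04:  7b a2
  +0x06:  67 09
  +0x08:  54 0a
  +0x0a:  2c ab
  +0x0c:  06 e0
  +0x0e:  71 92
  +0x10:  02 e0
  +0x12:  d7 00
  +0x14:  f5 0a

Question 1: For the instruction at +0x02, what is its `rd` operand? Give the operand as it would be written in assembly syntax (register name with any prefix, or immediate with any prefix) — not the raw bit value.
x5

[02] d8 05 → 0x05d8
  op=0x05d8>>12=0x0 ⇒ sbi (RI)
  rd@[11:8]=0x5 ⇒ x5
  imm@[7:0]=0xd8 ⇒ $216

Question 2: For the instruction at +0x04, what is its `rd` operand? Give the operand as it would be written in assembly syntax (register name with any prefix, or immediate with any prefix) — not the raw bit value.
[04] 7b a2 → 0xa27b
  top 4b → 0xa → addi [RI]
  [11:8] rd=2 = x2
  [7:0] imm=123 = $123

x2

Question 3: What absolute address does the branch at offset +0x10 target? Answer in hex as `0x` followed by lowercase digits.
+0x10: 02 e0 ⇒ word 0xe002 (little)
  op=0xe002>>12=0xe ⇒ bne (J)
  imm: (w>>0)&0xfff=0x2 → $2
  target = base 0x7502 + off 0x10 + 2 + imm 2 = 0x7516

0x7516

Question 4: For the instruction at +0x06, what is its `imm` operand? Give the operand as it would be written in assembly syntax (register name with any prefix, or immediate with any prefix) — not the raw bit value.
$103

+0x06: 67 09 ⇒ word 0x0967 (little)
  op=0x0967>>12=0x0 ⇒ sbi (RI)
  [11:8] rd=9 = x9
  [7:0] imm=103 = $103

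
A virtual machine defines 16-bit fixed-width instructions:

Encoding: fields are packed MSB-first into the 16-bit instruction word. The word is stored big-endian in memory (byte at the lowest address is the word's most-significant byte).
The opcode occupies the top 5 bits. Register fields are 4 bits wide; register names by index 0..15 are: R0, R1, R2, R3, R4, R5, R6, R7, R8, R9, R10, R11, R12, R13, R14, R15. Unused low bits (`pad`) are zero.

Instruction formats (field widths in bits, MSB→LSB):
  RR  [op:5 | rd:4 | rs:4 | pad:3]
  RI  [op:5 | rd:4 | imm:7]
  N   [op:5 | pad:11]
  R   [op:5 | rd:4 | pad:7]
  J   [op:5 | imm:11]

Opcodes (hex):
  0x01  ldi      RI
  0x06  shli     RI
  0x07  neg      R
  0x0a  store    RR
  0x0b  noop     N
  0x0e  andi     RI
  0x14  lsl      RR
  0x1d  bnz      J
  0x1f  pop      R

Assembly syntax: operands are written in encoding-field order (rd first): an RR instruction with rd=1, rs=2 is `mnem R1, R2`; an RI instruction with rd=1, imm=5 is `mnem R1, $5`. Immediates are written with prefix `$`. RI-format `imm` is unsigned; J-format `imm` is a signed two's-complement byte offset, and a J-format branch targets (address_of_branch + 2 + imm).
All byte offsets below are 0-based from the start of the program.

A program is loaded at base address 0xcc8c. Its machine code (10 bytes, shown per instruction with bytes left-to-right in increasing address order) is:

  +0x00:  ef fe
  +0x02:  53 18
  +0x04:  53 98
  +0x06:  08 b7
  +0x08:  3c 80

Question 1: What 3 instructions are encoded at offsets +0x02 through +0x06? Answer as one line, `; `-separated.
@+02  big-endian(53 18) = 0x5318
  op=0x5318>>11=0xa ⇒ store (RR)
  rd: (w>>7)&0xf=0x6 → R6
  rs: (w>>3)&0xf=0x3 → R3
@+04  big-endian(53 98) = 0x5398
  op=0x5398>>11=0xa ⇒ store (RR)
  rd: (w>>7)&0xf=0x7 → R7
  rs: (w>>3)&0xf=0x3 → R3
@+06  big-endian(08 b7) = 0x08b7
  op=0x08b7>>11=0x1 ⇒ ldi (RI)
  rd: (w>>7)&0xf=0x1 → R1
  imm: (w>>0)&0x7f=0x37 → $55

store R6, R3; store R7, R3; ldi R1, $55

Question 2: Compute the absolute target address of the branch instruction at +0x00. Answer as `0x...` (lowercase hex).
+0x00: ef fe ⇒ word 0xeffe (big)
  opcode bits[15:11]=0x1d: bnz/J
  imm@[10:0]=0x7fe (s11→-2) ⇒ $-2
  target = base 0xcc8c + off 0x00 + 2 + imm -2 = 0xcc8c

0xcc8c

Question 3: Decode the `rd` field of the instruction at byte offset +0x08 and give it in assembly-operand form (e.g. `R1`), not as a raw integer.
R9

@+08  big-endian(3c 80) = 0x3c80
  top 5b → 0x7 → neg [R]
  [10:7] rd=9 = R9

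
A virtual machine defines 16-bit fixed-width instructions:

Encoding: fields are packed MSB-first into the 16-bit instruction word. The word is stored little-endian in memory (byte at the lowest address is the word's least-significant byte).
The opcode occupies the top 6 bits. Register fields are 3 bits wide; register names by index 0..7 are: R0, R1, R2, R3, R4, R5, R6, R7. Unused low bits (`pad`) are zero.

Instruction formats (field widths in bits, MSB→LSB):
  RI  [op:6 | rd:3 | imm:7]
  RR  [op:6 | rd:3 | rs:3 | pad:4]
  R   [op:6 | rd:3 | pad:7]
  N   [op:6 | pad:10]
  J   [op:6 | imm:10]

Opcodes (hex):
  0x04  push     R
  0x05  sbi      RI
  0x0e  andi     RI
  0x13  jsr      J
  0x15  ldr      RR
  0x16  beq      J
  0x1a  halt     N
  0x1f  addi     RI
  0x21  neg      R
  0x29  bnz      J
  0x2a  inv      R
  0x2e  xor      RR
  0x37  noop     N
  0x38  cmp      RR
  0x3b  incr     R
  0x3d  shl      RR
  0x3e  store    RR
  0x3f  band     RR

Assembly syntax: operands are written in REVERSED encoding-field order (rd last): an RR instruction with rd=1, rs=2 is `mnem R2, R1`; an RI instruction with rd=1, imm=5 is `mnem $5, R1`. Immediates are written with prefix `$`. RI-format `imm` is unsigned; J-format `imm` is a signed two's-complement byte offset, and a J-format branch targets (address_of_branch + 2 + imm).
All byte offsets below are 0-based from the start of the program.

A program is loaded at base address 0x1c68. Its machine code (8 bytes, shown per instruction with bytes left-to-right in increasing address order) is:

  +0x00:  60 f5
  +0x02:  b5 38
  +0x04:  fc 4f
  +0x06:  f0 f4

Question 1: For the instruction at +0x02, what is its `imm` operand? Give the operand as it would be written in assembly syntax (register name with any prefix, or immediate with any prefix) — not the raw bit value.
+0x02: b5 38 ⇒ word 0x38b5 (little)
  top 6b → 0xe → andi [RI]
  rd@[9:7]=0x1 ⇒ R1
  imm@[6:0]=0x35 ⇒ $53

$53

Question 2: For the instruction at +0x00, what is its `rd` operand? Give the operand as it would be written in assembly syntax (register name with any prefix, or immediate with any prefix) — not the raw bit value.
R2

off 0x00: read 60 f5 as little → 0xf560
  op=0xf560>>10=0x3d ⇒ shl (RR)
  [9:7] rd=2 = R2
  [6:4] rs=6 = R6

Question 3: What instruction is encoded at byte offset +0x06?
shl R7, R1

off 0x06: read f0 f4 as little → 0xf4f0
  opcode bits[15:10]=0x3d: shl/RR
  rd@[9:7]=0x1 ⇒ R1
  rs@[6:4]=0x7 ⇒ R7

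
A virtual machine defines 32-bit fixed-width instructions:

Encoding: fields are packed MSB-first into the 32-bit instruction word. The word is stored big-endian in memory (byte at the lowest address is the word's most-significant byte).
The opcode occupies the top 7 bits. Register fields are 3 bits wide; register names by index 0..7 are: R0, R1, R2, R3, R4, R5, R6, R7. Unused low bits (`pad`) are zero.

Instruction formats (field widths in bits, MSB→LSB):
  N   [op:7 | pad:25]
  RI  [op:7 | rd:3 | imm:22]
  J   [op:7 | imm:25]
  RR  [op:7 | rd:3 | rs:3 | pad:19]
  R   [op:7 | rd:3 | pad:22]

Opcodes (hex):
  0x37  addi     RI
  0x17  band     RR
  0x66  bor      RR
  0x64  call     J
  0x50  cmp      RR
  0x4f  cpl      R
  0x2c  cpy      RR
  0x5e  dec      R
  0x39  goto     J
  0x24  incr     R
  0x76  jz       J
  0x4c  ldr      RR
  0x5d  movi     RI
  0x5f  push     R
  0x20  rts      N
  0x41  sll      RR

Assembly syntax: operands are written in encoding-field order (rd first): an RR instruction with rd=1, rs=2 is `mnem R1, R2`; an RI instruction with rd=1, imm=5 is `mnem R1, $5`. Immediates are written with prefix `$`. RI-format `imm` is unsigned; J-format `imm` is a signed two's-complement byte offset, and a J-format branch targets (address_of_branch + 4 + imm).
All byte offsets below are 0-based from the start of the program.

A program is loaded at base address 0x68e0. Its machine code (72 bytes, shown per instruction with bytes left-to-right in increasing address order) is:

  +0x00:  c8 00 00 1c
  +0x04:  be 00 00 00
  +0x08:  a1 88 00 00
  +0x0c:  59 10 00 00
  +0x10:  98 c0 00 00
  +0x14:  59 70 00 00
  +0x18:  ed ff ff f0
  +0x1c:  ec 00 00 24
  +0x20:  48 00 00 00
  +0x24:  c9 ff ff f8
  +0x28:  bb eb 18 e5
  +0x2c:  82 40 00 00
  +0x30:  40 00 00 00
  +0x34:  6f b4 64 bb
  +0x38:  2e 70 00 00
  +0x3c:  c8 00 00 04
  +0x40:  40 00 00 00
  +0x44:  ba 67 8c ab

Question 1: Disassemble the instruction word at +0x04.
push R0

+0x04: be 00 00 00 ⇒ word 0xbe000000 (big)
  opcode bits[31:25]=0x5f: push/R
  [24:22] rd=0 = R0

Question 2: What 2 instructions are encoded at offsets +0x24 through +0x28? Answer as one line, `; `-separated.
call $-8; movi R7, $2824421

[24] c9 ff ff f8 → 0xc9fffff8
  op=0xc9fffff8>>25=0x64 ⇒ call (J)
  [24:0] imm=33554424 (s25→-8) = $-8
[28] bb eb 18 e5 → 0xbbeb18e5
  op=0xbbeb18e5>>25=0x5d ⇒ movi (RI)
  [24:22] rd=7 = R7
  [21:0] imm=2824421 = $2824421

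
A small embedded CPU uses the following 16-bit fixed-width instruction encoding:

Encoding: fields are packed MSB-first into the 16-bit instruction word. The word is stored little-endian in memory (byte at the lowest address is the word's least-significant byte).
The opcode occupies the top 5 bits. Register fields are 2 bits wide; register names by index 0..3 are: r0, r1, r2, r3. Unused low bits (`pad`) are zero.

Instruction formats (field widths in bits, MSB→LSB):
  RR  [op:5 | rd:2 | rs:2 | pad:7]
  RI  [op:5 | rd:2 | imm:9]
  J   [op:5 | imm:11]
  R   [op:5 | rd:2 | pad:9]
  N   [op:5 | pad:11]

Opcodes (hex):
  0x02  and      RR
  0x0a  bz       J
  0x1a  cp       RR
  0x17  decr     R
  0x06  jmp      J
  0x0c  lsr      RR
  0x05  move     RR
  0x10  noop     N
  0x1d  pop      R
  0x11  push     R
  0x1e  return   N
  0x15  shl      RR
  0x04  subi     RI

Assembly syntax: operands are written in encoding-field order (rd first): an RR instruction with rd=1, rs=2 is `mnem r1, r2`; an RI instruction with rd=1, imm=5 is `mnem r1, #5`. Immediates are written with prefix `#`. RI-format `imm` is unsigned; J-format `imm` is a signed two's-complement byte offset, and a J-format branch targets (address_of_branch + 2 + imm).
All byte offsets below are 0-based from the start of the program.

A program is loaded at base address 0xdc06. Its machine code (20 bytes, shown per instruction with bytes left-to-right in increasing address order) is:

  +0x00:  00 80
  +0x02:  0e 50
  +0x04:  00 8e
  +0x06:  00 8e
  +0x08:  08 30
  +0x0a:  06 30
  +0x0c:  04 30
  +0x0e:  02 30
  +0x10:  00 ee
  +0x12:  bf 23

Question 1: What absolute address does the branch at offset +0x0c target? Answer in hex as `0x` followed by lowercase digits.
0xdc18

[0c] 04 30 → 0x3004
  top 5b → 0x6 → jmp [J]
  imm: (w>>0)&0x7ff=0x4 → #4
  target = base 0xdc06 + off 0x0c + 2 + imm 4 = 0xdc18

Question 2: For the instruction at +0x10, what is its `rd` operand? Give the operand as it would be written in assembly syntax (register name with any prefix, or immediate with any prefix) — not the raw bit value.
r3

+0x10: 00 ee ⇒ word 0xee00 (little)
  opcode bits[15:11]=0x1d: pop/R
  rd: (w>>9)&0x3=0x3 → r3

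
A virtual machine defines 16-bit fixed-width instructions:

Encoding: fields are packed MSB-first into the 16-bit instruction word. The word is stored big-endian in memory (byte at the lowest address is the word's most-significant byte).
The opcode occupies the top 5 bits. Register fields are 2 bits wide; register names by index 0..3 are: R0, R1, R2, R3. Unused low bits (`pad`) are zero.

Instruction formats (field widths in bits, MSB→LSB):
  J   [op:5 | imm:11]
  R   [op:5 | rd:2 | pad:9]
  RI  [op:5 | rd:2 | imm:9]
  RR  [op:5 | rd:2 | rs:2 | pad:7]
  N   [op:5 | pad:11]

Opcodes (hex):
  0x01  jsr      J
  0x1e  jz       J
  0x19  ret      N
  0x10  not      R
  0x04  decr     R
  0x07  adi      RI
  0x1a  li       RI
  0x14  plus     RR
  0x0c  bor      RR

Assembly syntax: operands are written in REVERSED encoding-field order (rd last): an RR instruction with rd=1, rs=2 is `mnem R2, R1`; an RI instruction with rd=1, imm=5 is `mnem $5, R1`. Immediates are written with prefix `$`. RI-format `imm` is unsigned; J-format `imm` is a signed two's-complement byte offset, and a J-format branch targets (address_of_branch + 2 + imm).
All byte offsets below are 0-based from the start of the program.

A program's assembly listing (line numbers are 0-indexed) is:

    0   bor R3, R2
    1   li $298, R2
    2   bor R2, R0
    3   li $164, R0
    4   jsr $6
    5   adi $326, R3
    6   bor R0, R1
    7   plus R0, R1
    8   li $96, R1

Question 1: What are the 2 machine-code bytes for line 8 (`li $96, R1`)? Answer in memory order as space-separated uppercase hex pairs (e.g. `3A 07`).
D2 60

8. li fields op=0x1a:5|rd=1:2|imm=96:9 → word d260h → d2 60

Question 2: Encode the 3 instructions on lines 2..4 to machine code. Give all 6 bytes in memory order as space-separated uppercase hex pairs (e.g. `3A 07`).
61 00 D0 A4 08 06

2. bor fields op=0xc:5|rd=0:2|rs=2:2|pad=0:7 → word 6100h → 61 00
3. li fields op=0x1a:5|rd=0:2|imm=164:9 → word d0a4h → d0 a4
4. jsr fields op=0x1:5|imm=6:11 → word 0806h → 08 06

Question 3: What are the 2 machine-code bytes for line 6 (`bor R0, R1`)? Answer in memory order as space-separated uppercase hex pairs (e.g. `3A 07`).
line 6 (bor): pack op=0xc:5|rd=1:2|rs=0:2|pad=0:7 = 0x6200; big→ 62 00

62 00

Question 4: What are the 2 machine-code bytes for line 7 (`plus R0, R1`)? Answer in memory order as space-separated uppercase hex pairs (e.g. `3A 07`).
A2 00

7. plus fields op=0x14:5|rd=1:2|rs=0:2|pad=0:7 → word a200h → a2 00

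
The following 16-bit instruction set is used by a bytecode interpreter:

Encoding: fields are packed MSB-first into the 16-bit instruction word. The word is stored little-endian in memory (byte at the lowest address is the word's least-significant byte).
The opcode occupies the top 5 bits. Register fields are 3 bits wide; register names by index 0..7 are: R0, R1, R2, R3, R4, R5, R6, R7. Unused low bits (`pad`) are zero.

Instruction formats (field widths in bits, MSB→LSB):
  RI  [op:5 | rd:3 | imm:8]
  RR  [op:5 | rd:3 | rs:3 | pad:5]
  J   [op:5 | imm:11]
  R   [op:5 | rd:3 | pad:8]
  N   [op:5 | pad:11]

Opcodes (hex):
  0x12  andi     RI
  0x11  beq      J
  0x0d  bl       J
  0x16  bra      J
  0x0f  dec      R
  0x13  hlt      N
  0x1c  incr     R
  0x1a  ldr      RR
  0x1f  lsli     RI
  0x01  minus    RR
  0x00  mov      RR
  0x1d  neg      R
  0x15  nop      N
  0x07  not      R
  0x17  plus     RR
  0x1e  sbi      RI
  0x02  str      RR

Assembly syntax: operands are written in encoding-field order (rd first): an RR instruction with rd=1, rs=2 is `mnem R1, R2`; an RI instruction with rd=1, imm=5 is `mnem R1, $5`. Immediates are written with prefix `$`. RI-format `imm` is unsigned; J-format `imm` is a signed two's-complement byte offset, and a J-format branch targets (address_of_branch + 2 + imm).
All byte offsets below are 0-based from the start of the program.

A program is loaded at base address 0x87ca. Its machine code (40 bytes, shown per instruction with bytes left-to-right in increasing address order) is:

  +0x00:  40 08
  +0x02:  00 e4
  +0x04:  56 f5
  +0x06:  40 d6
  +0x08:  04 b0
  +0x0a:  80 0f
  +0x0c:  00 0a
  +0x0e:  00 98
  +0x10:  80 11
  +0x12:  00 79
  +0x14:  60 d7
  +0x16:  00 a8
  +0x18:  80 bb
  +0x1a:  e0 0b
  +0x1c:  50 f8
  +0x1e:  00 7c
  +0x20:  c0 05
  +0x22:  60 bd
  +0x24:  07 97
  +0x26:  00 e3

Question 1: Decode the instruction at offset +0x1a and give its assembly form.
off 0x1a: read e0 0b as little → 0x0be0
  op=0x0be0>>11=0x1 ⇒ minus (RR)
  [10:8] rd=3 = R3
  [7:5] rs=7 = R7

minus R3, R7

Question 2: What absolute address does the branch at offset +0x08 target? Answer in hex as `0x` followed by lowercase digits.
0x87d8

[08] 04 b0 → 0xb004
  top 5b → 0x16 → bra [J]
  imm@[10:0]=0x4 ⇒ $4
  target = base 0x87ca + off 0x08 + 2 + imm 4 = 0x87d8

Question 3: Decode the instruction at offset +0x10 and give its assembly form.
[10] 80 11 → 0x1180
  top 5b → 0x2 → str [RR]
  rd: (w>>8)&0x7=0x1 → R1
  rs: (w>>5)&0x7=0x4 → R4

str R1, R4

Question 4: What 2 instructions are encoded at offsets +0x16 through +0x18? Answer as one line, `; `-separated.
nop; plus R3, R4

off 0x16: read 00 a8 as little → 0xa800
  op=0xa800>>11=0x15 ⇒ nop (N)
off 0x18: read 80 bb as little → 0xbb80
  op=0xbb80>>11=0x17 ⇒ plus (RR)
  rd@[10:8]=0x3 ⇒ R3
  rs@[7:5]=0x4 ⇒ R4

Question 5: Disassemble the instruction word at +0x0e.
hlt

off 0x0e: read 00 98 as little → 0x9800
  op=0x9800>>11=0x13 ⇒ hlt (N)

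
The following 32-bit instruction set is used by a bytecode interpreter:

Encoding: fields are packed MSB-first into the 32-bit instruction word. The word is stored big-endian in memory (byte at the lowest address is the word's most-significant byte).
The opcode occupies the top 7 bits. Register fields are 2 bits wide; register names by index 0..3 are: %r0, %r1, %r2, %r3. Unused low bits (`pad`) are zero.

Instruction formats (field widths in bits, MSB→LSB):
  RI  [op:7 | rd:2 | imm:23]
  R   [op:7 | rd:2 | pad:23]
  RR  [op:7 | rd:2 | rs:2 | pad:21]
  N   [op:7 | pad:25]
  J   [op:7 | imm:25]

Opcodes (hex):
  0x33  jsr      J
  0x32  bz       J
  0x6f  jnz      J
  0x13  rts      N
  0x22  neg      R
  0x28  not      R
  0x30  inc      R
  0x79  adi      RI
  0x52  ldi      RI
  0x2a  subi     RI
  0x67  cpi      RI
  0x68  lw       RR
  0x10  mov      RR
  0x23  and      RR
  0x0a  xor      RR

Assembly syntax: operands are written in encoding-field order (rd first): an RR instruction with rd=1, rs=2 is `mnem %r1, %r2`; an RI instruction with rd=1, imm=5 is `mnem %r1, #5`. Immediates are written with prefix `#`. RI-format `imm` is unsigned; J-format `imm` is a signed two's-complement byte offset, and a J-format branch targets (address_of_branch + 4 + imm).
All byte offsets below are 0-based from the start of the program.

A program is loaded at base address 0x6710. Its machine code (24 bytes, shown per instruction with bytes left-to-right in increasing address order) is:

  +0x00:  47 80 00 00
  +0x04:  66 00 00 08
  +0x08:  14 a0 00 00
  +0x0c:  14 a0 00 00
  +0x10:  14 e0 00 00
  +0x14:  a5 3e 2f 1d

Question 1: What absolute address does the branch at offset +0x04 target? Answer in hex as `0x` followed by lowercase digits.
0x6720

+0x04: 66 00 00 08 ⇒ word 0x66000008 (big)
  op=0x66000008>>25=0x33 ⇒ jsr (J)
  imm@[24:0]=0x8 ⇒ #8
  target = base 0x6710 + off 0x04 + 4 + imm 8 = 0x6720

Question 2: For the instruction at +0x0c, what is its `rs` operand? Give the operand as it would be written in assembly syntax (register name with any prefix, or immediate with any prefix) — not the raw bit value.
off 0x0c: read 14 a0 00 00 as big → 0x14a00000
  top 7b → 0xa → xor [RR]
  rd@[24:23]=0x1 ⇒ %r1
  rs@[22:21]=0x1 ⇒ %r1

%r1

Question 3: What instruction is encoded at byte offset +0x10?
@+10  big-endian(14 e0 00 00) = 0x14e00000
  top 7b → 0xa → xor [RR]
  [24:23] rd=1 = %r1
  [22:21] rs=3 = %r3

xor %r1, %r3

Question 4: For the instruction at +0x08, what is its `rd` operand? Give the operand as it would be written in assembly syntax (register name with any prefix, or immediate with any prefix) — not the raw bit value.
%r1

@+08  big-endian(14 a0 00 00) = 0x14a00000
  opcode bits[31:25]=0xa: xor/RR
  [24:23] rd=1 = %r1
  [22:21] rs=1 = %r1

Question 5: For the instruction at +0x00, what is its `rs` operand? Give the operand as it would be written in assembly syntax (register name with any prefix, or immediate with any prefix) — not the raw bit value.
%r0

[00] 47 80 00 00 → 0x47800000
  top 7b → 0x23 → and [RR]
  rd: (w>>23)&0x3=0x3 → %r3
  rs: (w>>21)&0x3=0x0 → %r0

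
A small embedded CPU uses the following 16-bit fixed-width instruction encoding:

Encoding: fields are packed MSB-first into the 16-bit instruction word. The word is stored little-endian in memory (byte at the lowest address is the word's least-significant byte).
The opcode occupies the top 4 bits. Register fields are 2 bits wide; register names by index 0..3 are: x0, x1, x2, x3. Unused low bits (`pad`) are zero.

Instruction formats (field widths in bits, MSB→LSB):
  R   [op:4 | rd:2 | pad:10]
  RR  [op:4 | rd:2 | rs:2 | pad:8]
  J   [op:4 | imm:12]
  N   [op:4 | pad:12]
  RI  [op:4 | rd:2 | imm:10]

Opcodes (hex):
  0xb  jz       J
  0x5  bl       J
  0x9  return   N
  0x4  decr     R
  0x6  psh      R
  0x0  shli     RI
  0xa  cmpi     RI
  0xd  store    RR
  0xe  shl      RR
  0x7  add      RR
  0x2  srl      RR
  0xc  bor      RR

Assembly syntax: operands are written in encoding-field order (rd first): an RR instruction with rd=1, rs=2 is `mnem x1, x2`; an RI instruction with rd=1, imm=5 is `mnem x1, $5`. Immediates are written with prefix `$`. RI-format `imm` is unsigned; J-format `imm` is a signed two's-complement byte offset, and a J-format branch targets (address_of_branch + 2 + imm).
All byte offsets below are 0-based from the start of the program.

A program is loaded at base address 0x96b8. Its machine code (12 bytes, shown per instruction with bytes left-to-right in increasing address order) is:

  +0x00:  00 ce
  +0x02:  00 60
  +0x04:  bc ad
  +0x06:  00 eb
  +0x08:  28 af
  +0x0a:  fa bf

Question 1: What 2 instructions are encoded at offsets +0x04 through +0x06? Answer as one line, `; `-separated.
off 0x04: read bc ad as little → 0xadbc
  top 4b → 0xa → cmpi [RI]
  rd@[11:10]=0x3 ⇒ x3
  imm@[9:0]=0x1bc ⇒ $444
off 0x06: read 00 eb as little → 0xeb00
  top 4b → 0xe → shl [RR]
  rd@[11:10]=0x2 ⇒ x2
  rs@[9:8]=0x3 ⇒ x3

cmpi x3, $444; shl x2, x3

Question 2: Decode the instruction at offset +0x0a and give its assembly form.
jz $-6

+0x0a: fa bf ⇒ word 0xbffa (little)
  op=0xbffa>>12=0xb ⇒ jz (J)
  imm: (w>>0)&0xfff=0xffa (s12→-6) → $-6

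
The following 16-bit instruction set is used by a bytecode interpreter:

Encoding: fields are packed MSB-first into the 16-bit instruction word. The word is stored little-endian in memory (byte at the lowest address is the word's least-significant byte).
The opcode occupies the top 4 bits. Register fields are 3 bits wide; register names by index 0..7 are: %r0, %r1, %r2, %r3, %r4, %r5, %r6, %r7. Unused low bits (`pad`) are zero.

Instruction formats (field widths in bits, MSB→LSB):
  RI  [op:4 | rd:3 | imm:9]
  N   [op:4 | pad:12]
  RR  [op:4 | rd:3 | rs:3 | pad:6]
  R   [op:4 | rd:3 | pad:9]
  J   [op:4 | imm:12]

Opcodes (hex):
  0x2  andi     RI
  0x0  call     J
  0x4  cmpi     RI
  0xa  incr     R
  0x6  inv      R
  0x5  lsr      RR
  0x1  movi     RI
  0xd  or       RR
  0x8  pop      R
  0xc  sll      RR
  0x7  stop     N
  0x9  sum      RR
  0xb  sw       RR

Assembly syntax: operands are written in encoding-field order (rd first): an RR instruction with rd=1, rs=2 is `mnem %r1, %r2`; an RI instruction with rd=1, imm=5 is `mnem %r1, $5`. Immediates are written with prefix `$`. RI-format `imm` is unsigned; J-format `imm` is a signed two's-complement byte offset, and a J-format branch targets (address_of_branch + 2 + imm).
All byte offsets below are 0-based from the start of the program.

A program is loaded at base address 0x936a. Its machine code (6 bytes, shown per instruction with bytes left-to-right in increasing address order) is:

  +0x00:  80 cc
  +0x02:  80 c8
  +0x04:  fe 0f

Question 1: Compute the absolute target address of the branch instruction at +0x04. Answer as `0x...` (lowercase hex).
off 0x04: read fe 0f as little → 0x0ffe
  top 4b → 0x0 → call [J]
  [11:0] imm=4094 (s12→-2) = $-2
  target = base 0x936a + off 0x04 + 2 + imm -2 = 0x936e

0x936e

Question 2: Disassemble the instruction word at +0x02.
sll %r4, %r2

[02] 80 c8 → 0xc880
  op=0xc880>>12=0xc ⇒ sll (RR)
  rd: (w>>9)&0x7=0x4 → %r4
  rs: (w>>6)&0x7=0x2 → %r2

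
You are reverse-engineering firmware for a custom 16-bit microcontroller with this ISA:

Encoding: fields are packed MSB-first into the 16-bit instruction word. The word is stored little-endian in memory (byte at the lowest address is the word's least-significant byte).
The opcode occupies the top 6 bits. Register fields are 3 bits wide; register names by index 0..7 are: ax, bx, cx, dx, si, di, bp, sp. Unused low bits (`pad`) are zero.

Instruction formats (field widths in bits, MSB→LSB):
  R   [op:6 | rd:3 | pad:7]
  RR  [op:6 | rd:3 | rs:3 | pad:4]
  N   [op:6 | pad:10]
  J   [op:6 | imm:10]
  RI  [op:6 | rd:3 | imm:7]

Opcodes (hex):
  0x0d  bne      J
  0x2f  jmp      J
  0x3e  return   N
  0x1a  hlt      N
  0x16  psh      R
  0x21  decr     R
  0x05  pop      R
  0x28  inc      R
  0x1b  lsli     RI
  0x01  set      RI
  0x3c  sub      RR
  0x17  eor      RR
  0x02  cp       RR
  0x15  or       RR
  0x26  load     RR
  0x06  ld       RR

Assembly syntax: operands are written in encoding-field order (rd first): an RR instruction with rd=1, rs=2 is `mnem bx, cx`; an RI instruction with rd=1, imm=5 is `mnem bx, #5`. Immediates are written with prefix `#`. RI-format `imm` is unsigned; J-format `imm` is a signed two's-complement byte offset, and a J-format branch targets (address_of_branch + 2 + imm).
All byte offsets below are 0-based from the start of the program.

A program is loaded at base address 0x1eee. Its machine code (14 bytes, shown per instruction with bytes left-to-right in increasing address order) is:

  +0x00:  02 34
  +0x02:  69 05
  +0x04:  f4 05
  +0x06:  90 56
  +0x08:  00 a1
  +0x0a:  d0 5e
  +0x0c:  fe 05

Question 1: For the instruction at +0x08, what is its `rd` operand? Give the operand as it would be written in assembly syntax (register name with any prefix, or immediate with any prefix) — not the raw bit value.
off 0x08: read 00 a1 as little → 0xa100
  top 6b → 0x28 → inc [R]
  rd@[9:7]=0x2 ⇒ cx

cx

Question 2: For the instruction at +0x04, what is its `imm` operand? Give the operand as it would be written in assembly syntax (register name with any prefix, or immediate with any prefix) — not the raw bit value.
off 0x04: read f4 05 as little → 0x05f4
  op=0x05f4>>10=0x1 ⇒ set (RI)
  rd: (w>>7)&0x7=0x3 → dx
  imm: (w>>0)&0x7f=0x74 → #116

#116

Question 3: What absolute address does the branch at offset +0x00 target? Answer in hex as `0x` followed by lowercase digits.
+0x00: 02 34 ⇒ word 0x3402 (little)
  opcode bits[15:10]=0xd: bne/J
  imm@[9:0]=0x2 ⇒ #2
  target = base 0x1eee + off 0x00 + 2 + imm 2 = 0x1ef2

0x1ef2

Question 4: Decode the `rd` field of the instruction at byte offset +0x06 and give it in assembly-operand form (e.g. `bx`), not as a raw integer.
@+06  little-endian(90 56) = 0x5690
  opcode bits[15:10]=0x15: or/RR
  [9:7] rd=5 = di
  [6:4] rs=1 = bx

di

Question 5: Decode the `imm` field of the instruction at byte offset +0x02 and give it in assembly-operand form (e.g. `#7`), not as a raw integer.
#105

off 0x02: read 69 05 as little → 0x0569
  op=0x0569>>10=0x1 ⇒ set (RI)
  [9:7] rd=2 = cx
  [6:0] imm=105 = #105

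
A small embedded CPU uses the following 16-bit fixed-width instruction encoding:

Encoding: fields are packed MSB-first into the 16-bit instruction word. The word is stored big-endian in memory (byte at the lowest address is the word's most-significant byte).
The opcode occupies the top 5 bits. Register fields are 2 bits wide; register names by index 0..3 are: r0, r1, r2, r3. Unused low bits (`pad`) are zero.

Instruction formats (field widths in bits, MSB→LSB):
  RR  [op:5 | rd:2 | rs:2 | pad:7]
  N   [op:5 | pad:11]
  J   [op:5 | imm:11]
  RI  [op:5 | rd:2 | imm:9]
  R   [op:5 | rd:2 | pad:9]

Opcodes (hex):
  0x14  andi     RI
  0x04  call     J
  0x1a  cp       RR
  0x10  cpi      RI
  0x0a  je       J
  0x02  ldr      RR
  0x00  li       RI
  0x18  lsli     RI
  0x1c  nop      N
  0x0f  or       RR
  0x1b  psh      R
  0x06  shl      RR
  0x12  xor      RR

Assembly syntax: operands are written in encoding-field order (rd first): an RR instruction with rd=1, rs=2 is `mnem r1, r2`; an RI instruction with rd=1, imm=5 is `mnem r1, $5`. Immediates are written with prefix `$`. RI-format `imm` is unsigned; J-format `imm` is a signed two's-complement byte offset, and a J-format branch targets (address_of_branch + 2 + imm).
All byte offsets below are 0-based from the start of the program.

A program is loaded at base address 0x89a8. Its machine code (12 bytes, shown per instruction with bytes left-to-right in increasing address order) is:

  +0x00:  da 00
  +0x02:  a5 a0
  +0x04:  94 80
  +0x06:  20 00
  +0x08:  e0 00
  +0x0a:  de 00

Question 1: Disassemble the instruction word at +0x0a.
off 0x0a: read de 00 as big → 0xde00
  op=0xde00>>11=0x1b ⇒ psh (R)
  rd: (w>>9)&0x3=0x3 → r3

psh r3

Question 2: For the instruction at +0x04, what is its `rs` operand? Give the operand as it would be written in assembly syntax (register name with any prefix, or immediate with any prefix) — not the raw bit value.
off 0x04: read 94 80 as big → 0x9480
  opcode bits[15:11]=0x12: xor/RR
  rd@[10:9]=0x2 ⇒ r2
  rs@[8:7]=0x1 ⇒ r1

r1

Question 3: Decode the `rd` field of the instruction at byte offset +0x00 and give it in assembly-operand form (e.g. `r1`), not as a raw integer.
r1

+0x00: da 00 ⇒ word 0xda00 (big)
  top 5b → 0x1b → psh [R]
  rd: (w>>9)&0x3=0x1 → r1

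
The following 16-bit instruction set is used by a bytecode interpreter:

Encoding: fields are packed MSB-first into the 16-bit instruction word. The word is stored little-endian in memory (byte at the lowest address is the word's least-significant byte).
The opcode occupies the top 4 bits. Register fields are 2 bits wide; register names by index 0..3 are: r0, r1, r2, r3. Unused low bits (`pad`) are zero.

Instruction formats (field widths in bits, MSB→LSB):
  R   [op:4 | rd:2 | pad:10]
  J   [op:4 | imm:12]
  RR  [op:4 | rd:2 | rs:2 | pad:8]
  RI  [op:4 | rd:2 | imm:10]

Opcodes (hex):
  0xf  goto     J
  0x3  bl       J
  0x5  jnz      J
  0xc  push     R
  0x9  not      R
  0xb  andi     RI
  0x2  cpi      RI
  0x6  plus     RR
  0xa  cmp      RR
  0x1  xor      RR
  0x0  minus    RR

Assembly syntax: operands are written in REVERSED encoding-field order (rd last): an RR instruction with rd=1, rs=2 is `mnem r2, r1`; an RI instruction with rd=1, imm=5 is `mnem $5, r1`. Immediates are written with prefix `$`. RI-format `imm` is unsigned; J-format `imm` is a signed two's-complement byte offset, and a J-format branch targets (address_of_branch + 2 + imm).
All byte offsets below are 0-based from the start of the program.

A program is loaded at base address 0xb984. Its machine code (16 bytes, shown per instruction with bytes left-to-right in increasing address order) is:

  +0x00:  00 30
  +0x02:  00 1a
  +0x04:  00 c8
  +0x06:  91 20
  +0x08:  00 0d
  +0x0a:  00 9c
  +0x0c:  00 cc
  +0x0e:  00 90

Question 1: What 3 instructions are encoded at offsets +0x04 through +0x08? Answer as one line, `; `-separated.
push r2; cpi $145, r0; minus r1, r3

+0x04: 00 c8 ⇒ word 0xc800 (little)
  op=0xc800>>12=0xc ⇒ push (R)
  rd@[11:10]=0x2 ⇒ r2
+0x06: 91 20 ⇒ word 0x2091 (little)
  op=0x2091>>12=0x2 ⇒ cpi (RI)
  rd@[11:10]=0x0 ⇒ r0
  imm@[9:0]=0x91 ⇒ $145
+0x08: 00 0d ⇒ word 0x0d00 (little)
  op=0x0d00>>12=0x0 ⇒ minus (RR)
  rd@[11:10]=0x3 ⇒ r3
  rs@[9:8]=0x1 ⇒ r1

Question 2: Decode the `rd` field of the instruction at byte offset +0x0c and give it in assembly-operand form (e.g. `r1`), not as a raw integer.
r3

off 0x0c: read 00 cc as little → 0xcc00
  top 4b → 0xc → push [R]
  rd: (w>>10)&0x3=0x3 → r3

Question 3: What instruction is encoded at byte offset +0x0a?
@+0a  little-endian(00 9c) = 0x9c00
  top 4b → 0x9 → not [R]
  rd@[11:10]=0x3 ⇒ r3

not r3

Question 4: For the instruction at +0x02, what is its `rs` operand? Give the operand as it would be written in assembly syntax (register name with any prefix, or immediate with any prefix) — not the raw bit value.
[02] 00 1a → 0x1a00
  top 4b → 0x1 → xor [RR]
  rd: (w>>10)&0x3=0x2 → r2
  rs: (w>>8)&0x3=0x2 → r2

r2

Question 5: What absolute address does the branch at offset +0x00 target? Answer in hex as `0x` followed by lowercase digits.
0xb986

[00] 00 30 → 0x3000
  opcode bits[15:12]=0x3: bl/J
  imm@[11:0]=0x0 ⇒ $0
  target = base 0xb984 + off 0x00 + 2 + imm 0 = 0xb986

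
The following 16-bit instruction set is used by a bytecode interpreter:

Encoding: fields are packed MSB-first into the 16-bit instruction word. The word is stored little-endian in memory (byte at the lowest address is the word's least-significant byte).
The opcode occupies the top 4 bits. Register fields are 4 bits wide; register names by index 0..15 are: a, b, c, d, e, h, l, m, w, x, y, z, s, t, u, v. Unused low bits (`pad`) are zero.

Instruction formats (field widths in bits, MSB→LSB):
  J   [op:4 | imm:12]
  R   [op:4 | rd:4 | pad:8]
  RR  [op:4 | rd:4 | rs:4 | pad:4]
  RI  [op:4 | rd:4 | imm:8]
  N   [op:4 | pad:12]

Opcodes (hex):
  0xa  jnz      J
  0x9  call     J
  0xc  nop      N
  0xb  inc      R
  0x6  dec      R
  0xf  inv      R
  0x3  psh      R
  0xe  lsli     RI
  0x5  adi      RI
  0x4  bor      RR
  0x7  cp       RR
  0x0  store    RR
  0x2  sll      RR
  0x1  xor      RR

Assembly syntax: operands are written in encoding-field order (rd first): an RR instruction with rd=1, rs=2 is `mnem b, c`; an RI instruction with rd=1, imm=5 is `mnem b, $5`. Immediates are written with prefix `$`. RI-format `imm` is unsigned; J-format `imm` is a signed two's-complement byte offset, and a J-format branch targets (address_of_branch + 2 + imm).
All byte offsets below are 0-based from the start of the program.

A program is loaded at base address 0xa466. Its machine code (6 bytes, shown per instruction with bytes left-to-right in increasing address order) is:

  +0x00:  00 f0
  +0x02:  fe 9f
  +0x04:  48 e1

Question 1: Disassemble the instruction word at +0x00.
inv a

+0x00: 00 f0 ⇒ word 0xf000 (little)
  opcode bits[15:12]=0xf: inv/R
  rd@[11:8]=0x0 ⇒ a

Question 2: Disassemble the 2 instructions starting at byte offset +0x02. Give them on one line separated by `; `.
[02] fe 9f → 0x9ffe
  opcode bits[15:12]=0x9: call/J
  imm: (w>>0)&0xfff=0xffe (s12→-2) → $-2
[04] 48 e1 → 0xe148
  opcode bits[15:12]=0xe: lsli/RI
  rd: (w>>8)&0xf=0x1 → b
  imm: (w>>0)&0xff=0x48 → $72

call $-2; lsli b, $72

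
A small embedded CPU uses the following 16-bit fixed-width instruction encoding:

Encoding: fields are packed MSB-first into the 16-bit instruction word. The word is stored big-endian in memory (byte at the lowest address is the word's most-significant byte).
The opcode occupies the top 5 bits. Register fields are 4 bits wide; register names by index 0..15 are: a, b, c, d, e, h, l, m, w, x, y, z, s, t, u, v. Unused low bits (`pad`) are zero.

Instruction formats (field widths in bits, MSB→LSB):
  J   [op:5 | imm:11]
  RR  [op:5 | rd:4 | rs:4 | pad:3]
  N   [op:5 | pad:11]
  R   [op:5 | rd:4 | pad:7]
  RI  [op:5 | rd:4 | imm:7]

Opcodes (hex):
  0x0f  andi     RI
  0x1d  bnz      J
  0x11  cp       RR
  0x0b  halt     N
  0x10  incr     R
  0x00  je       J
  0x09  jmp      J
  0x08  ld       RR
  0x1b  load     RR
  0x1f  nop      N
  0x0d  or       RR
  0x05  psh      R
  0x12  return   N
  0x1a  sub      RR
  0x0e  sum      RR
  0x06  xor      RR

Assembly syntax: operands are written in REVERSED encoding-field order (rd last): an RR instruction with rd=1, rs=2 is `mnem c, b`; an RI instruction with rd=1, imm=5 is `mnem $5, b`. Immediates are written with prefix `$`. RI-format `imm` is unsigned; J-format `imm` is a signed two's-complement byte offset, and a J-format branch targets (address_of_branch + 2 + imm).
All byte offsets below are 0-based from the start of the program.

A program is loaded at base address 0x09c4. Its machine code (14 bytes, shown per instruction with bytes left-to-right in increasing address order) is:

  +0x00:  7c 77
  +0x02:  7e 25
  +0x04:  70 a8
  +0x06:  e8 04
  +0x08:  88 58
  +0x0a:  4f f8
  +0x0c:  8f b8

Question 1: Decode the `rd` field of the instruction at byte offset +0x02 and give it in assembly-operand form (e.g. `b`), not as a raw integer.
s

@+02  big-endian(7e 25) = 0x7e25
  op=0x7e25>>11=0xf ⇒ andi (RI)
  rd@[10:7]=0xc ⇒ s
  imm@[6:0]=0x25 ⇒ $37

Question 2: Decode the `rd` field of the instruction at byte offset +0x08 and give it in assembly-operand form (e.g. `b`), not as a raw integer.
a

@+08  big-endian(88 58) = 0x8858
  op=0x8858>>11=0x11 ⇒ cp (RR)
  rd: (w>>7)&0xf=0x0 → a
  rs: (w>>3)&0xf=0xb → z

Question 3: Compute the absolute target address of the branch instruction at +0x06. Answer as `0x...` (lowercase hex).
0x09d0

+0x06: e8 04 ⇒ word 0xe804 (big)
  op=0xe804>>11=0x1d ⇒ bnz (J)
  imm: (w>>0)&0x7ff=0x4 → $4
  target = base 0x09c4 + off 0x06 + 2 + imm 4 = 0x09d0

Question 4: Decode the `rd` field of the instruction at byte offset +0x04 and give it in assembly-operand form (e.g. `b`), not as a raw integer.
off 0x04: read 70 a8 as big → 0x70a8
  op=0x70a8>>11=0xe ⇒ sum (RR)
  [10:7] rd=1 = b
  [6:3] rs=5 = h

b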